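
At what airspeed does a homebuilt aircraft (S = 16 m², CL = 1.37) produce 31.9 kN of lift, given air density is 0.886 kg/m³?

v = 57.3 m/s

L = ½ρv²S·CL ⇒ v = √(2L/(ρ·S·CL))
v = √(2 × 31900 / (0.886 × 16 × 1.37)) = √3285 = 57.3 m/s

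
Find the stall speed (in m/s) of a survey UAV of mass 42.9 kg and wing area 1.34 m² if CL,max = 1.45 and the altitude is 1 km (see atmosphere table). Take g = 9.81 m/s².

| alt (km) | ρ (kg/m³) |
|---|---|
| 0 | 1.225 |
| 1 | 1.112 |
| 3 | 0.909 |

V_stall = 19.7 m/s

At 1 km, from the table: ρ = 1.112 kg/m³.
At stall, lift equals weight: L = W = m·g = 42.9 × 9.81 = 420.8 N.
V_stall = √(2W/(ρ·S·CL,max)) = √(2 × 420.8 / (1.112 × 1.34 × 1.45))
V_stall = √389.6 = 19.7 m/s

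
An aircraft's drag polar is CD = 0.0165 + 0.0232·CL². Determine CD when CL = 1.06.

CD = 0.0426

CD = 0.0165 + 0.0232 × 1.06² = 0.0165 + 0.02607 = 0.0426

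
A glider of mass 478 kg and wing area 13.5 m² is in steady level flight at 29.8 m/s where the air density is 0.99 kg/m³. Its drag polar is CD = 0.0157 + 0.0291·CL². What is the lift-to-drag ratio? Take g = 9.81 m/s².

Level flight ⇒ L = W = m·g = 478 × 9.81 = 4689.2 N.
q = ½ρv² = ½ × 0.99 × 29.8² = 439.6 Pa.
Required CL = L/(qS) = 4689.2/(439.6·13.5) = 0.7902.
CD = 0.0157 + 0.0291 × 0.7902² = 0.03387.
L/D = CL/CD = 0.7902 / 0.03387 = 23.3

L/D = 23.3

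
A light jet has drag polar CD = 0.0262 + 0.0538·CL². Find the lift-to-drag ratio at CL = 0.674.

L/D = 13.3

CD = 0.0262 + 0.0538 × 0.674² = 0.05064
L/D = CL/CD = 0.674 / 0.05064 = 13.3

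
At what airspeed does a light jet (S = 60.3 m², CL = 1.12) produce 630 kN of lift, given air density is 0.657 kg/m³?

v = 169 m/s

L = ½ρv²S·CL ⇒ v = √(2L/(ρ·S·CL))
v = √(2 × 6.3×10^5 / (0.657 × 60.3 × 1.12)) = √28400 = 169 m/s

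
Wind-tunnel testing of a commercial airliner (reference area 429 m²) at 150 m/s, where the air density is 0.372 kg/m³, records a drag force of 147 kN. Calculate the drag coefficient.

From D = ½ρv²S·CD, rearranging gives CD = 2D/(ρv²S).
CD = 2 × 1.47×10^5 / (0.372 × 150² × 429) = 0.0819

CD = 0.0819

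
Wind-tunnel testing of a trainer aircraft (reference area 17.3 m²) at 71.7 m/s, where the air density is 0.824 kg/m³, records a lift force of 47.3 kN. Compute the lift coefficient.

CL = 1.29

From L = ½ρv²S·CL, rearranging gives CL = 2L/(ρv²S).
CL = 2 × 47300 / (0.824 × 71.7² × 17.3) = 1.29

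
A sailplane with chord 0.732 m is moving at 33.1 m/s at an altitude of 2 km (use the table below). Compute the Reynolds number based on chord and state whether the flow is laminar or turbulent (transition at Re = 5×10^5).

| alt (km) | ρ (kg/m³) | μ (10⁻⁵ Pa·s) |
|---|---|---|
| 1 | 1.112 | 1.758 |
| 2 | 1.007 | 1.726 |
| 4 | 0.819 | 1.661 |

Re = 1.41×10^6 (turbulent)

At 2 km, from the table: ρ = 1.007 kg/m³, μ = 1.726×10⁻⁵ Pa·s.
Re = ρ·v·c/μ = 1.007 × 33.1 × 0.732 / (1.726×10⁻⁵) = 1.41×10^6
Since 1.41×10^6 > 5×10^5, the flow is turbulent.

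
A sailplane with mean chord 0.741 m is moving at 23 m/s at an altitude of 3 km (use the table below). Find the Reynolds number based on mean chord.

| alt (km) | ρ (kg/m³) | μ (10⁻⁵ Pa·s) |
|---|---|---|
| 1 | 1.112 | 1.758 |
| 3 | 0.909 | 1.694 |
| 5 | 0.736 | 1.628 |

Re = 9.15×10^5

At 3 km, from the table: ρ = 0.909 kg/m³, μ = 1.694×10⁻⁵ Pa·s.
Re = ρ·v·c/μ = 0.909 × 23 × 0.741 / (1.694×10⁻⁵) = 9.15×10^5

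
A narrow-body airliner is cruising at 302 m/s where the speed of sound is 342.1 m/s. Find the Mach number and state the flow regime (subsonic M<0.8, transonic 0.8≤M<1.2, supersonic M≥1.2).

M = v/a = 302 / 342.1 = 0.883
M = 0.883 → transonic.

M = 0.883 (transonic)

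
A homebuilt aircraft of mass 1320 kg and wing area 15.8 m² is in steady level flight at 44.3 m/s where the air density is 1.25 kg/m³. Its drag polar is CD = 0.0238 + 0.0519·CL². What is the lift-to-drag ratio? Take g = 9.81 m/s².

L/D = 14.2

Weight W = mg = 1320 × 9.81 = 12949 N; in level flight L = W.
Dynamic pressure q = 0.5 × 1.25 × 44.3² = 1227 Pa.
Required CL = L/(qS) = 12949/(1227·15.8) = 0.6682.
CD = 0.0238 + 0.0519 × 0.6682² = 0.04697.
L/D = CL/CD = 0.6682 / 0.04697 = 14.2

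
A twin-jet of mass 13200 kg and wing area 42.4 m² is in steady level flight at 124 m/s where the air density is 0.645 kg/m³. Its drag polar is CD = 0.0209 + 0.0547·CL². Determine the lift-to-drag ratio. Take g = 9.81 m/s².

Level flight ⇒ L = W = m·g = 13200 × 9.81 = 1.2949×10^5 N.
Dynamic pressure q = 0.5 × 0.645 × 124² = 4959 Pa.
CL = 2W/(ρv²S) = 2×1.2949×10^5/(0.645×124²×42.4) = 0.6159.
CD = 0.0209 + 0.0547 × 0.6159² = 0.04165.
L/D = CL/CD = 0.6159 / 0.04165 = 14.8

L/D = 14.8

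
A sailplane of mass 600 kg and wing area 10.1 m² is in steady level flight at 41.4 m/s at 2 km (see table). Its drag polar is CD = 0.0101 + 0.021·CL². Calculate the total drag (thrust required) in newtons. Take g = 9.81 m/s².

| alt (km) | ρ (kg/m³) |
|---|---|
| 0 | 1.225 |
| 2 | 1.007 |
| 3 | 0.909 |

D = 172 N

At 2 km, from the table: ρ = 1.007 kg/m³.
Weight W = mg = 600 × 9.81 = 5886 N; in level flight L = W.
q = ½ρv² = ½ × 1.007 × 41.4² = 863 Pa.
Required CL = L/(qS) = 5886/(863·10.1) = 0.6753.
CD = 0.0101 + 0.021 × 0.6753² = 0.01968.
D = q·S·CD = 863 × 10.1 × 0.01968 = 171.5 N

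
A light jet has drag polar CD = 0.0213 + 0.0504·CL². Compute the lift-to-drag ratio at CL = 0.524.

CD = 0.0213 + 0.0504 × 0.524² = 0.03514
L/D = CL/CD = 0.524 / 0.03514 = 14.9

L/D = 14.9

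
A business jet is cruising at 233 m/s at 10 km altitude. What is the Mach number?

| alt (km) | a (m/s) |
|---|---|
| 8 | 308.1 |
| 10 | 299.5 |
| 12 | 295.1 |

M = 0.778

At 10 km, from the table: a = 299.5 m/s.
M = v/a = 233 / 299.5 = 0.778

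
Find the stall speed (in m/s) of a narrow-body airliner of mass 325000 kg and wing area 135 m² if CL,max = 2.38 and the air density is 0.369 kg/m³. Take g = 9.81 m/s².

Stall occurs when L = W at CL,max. W = mg = 325000 × 9.81 = 3.188×10^6 N.
V_stall = √(2W/(ρ·S·CL,max)) = √(2 × 3.188×10^6 / (0.369 × 135 × 2.38))
V_stall = √53780 = 232 m/s

V_stall = 232 m/s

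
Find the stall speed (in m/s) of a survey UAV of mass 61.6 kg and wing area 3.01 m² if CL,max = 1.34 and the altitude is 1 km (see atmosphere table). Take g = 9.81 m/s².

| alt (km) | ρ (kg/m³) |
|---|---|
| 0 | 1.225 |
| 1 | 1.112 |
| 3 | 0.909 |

V_stall = 16.4 m/s

At 1 km, from the table: ρ = 1.112 kg/m³.
Weight W = mg = 61.6 × 9.81 = 604.3 N.
V_stall = √(2W/(ρ·S·CL,max)) = √(2 × 604.3 / (1.112 × 3.01 × 1.34))
V_stall = √269.5 = 16.4 m/s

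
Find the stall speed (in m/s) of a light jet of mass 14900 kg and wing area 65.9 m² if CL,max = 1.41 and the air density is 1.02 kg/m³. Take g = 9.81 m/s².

Weight W = mg = 14900 × 9.81 = 1.462×10^5 N.
V_stall = √(2W/(ρ·S·CL,max)) = √(2 × 1.462×10^5 / (1.02 × 65.9 × 1.41))
V_stall = √3084 = 55.5 m/s

V_stall = 55.5 m/s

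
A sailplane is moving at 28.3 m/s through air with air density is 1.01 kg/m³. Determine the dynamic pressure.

q = 404 Pa

q = ½ρv² = ½ × 1.01 × 28.3² = 404 Pa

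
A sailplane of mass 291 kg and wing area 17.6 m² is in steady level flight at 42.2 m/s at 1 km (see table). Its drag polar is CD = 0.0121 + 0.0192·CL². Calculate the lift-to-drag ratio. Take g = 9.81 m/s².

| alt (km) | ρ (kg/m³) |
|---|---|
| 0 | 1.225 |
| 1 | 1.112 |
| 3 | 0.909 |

At 1 km, from the table: ρ = 1.112 kg/m³.
Level flight ⇒ L = W = m·g = 291 × 9.81 = 2854.7 N.
Dynamic pressure q = 0.5 × 1.112 × 42.2² = 990.1 Pa.
CL = 2W/(ρv²S) = 2×2854.7/(1.112×42.2²×17.6) = 0.1638.
CD = 0.0121 + 0.0192 × 0.1638² = 0.01262.
L/D = CL/CD = 0.1638 / 0.01262 = 13

L/D = 13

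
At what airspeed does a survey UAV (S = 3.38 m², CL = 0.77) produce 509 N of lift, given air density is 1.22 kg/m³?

L = ½ρv²S·CL ⇒ v = √(2L/(ρ·S·CL))
v = √(2 × 509 / (1.22 × 3.38 × 0.77)) = √320.6 = 17.9 m/s

v = 17.9 m/s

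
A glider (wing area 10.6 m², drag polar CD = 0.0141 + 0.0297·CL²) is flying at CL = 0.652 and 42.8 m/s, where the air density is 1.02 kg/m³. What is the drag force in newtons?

D = 265 N

CD = 0.0141 + 0.0297 × 0.652² = 0.02673
D = ½ρv²S·CD = ½ × 1.02 × 42.8² × 10.6 × 0.02673 = 265 N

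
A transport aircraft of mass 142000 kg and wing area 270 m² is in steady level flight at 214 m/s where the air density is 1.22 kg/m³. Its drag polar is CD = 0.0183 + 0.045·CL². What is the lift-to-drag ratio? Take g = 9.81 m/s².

L/D = 9.31

Level flight ⇒ L = W = m·g = 142000 × 9.81 = 1.393×10^6 N.
q = ½ρv² = ½ × 1.22 × 214² = 27940 Pa.
CL = 2W/(ρv²S) = 2×1.393×10^6/(1.22×214²×270) = 0.1847.
CD = 0.0183 + 0.045 × 0.1847² = 0.01983.
L/D = CL/CD = 0.1847 / 0.01983 = 9.31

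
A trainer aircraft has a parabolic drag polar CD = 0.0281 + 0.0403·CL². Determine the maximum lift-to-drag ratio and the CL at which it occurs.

For CD = CD0 + K·CL², (L/D)max occurs at CL* = √(CD0/K) and equals 1/(2√(K·CD0)).
(L/D)max = 1/(2√(0.0403 × 0.0281)) = 1/(2 × 0.03365) = 14.9
CL* = √(0.0281/0.0403) = 0.835

(L/D)max = 14.9, at CL = 0.835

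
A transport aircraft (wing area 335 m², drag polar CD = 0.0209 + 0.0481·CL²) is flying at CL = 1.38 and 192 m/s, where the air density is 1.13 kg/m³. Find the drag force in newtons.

D = 7.85×10^5 N

CD = 0.0209 + 0.0481 × 1.38² = 0.1125
D = ½ρv²S·CD = ½ × 1.13 × 192² × 335 × 0.1125 = 7.85×10^5 N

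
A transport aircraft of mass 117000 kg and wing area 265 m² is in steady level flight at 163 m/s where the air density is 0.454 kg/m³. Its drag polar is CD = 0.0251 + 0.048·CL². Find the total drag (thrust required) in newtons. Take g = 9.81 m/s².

D = 79700 N

Weight W = mg = 117000 × 9.81 = 1.1478×10^6 N; in level flight L = W.
Dynamic pressure q = 0.5 × 0.454 × 163² = 6031 Pa.
CL = W/(q·S) = 1.1478×10^6 / (6031 × 265) = 0.7181.
CD = 0.0251 + 0.048 × 0.7181² = 0.04985.
D = q·S·CD = 6031 × 265 × 0.04985 = 79680 N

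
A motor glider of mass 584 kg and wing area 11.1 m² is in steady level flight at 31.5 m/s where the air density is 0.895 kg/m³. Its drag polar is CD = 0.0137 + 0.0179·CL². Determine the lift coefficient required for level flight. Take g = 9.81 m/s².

CL = 1.16

In steady level flight, lift balances weight: W = mg = 584 × 9.81 = 5729 N.
q = ½ρv² = ½ × 0.895 × 31.5² = 444 Pa.
CL = W/(q·S) = 5729 / (444 × 11.1) = 1.162.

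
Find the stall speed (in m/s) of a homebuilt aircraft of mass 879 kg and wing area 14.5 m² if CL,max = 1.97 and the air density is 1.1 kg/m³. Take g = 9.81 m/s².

Weight W = mg = 879 × 9.81 = 8623 N.
V_stall = √(2W/(ρ·S·CL,max)) = √(2 × 8623 / (1.1 × 14.5 × 1.97))
V_stall = √548.9 = 23.4 m/s

V_stall = 23.4 m/s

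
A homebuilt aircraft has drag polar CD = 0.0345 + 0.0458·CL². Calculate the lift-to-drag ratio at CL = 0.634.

CD = 0.0345 + 0.0458 × 0.634² = 0.05291
L/D = CL/CD = 0.634 / 0.05291 = 12

L/D = 12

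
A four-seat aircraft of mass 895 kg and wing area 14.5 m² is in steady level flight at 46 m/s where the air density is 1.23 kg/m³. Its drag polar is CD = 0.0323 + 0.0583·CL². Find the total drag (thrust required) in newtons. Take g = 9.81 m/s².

Level flight ⇒ L = W = m·g = 895 × 9.81 = 8780 N.
q = ½ρv² = ½ × 1.23 × 46² = 1301 Pa.
CL = W/(q·S) = 8780 / (1301 × 14.5) = 0.4653.
CD = 0.0323 + 0.0583 × 0.4653² = 0.04492.
D = q·S·CD = 1301 × 14.5 × 0.04492 = 847.7 N

D = 848 N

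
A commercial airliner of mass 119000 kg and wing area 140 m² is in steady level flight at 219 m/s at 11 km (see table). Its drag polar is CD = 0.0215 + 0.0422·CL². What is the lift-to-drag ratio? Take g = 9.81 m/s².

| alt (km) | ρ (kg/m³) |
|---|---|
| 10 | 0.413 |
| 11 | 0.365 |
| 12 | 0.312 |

L/D = 15.9

At 11 km, from the table: ρ = 0.365 kg/m³.
In steady level flight, lift balances weight: W = mg = 119000 × 9.81 = 1.1674×10^6 N.
Dynamic pressure q = 0.5 × 0.365 × 219² = 8753 Pa.
CL = 2W/(ρv²S) = 2×1.1674×10^6/(0.365×219²×140) = 0.9527.
CD = 0.0215 + 0.0422 × 0.9527² = 0.0598.
L/D = CL/CD = 0.9527 / 0.0598 = 15.9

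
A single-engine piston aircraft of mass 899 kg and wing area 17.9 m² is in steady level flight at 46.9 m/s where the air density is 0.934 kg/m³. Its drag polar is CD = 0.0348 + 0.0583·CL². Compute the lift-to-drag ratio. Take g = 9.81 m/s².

L/D = 9.95

In steady level flight, lift balances weight: W = mg = 899 × 9.81 = 8819.2 N.
q = ½ρv² = ½ × 0.934 × 46.9² = 1027 Pa.
Required CL = L/(qS) = 8819.2/(1027·17.9) = 0.4796.
CD = 0.0348 + 0.0583 × 0.4796² = 0.04821.
L/D = CL/CD = 0.4796 / 0.04821 = 9.95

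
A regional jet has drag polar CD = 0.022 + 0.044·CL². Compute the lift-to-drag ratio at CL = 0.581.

L/D = 15.8

CD = 0.022 + 0.044 × 0.581² = 0.03685
L/D = CL/CD = 0.581 / 0.03685 = 15.8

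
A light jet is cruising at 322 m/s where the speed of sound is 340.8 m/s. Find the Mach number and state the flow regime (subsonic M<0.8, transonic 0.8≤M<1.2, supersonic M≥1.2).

M = 0.945 (transonic)

M = v/a = 322 / 340.8 = 0.945
M = 0.945 → transonic.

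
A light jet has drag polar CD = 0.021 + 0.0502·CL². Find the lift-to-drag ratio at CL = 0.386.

L/D = 13.6

CD = 0.021 + 0.0502 × 0.386² = 0.02848
L/D = CL/CD = 0.386 / 0.02848 = 13.6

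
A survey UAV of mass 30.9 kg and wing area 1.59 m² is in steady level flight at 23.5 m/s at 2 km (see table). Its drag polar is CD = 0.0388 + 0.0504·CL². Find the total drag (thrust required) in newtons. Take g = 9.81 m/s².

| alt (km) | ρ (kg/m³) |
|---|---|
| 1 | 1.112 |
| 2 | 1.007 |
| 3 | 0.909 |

D = 27.6 N

At 2 km, from the table: ρ = 1.007 kg/m³.
Level flight ⇒ L = W = m·g = 30.9 × 9.81 = 303.13 N.
Dynamic pressure q = 0.5 × 1.007 × 23.5² = 278.1 Pa.
Required CL = L/(qS) = 303.13/(278.1·1.59) = 0.6856.
CD = 0.0388 + 0.0504 × 0.6856² = 0.06249.
D = q·S·CD = 278.1 × 1.59 × 0.06249 = 27.63 N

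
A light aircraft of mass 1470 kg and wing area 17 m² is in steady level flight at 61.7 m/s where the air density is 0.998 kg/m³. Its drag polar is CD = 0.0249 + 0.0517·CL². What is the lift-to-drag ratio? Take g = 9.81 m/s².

Level flight ⇒ L = W = m·g = 1470 × 9.81 = 14421 N.
Dynamic pressure q = 0.5 × 0.998 × 61.7² = 1900 Pa.
CL = W/(q·S) = 14421 / (1900 × 17) = 0.4465.
CD = 0.0249 + 0.0517 × 0.4465² = 0.03521.
L/D = CL/CD = 0.4465 / 0.03521 = 12.7

L/D = 12.7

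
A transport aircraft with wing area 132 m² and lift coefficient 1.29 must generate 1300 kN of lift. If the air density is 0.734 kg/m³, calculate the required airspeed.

v = 144 m/s

L = ½ρv²S·CL ⇒ v = √(2L/(ρ·S·CL))
v = √(2 × 1.3×10^6 / (0.734 × 132 × 1.29)) = √20800 = 144 m/s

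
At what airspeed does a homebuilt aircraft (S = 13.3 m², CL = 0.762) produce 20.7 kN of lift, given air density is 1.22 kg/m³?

v = 57.9 m/s

L = ½ρv²S·CL ⇒ v = √(2L/(ρ·S·CL))
v = √(2 × 20700 / (1.22 × 13.3 × 0.762)) = √3348 = 57.9 m/s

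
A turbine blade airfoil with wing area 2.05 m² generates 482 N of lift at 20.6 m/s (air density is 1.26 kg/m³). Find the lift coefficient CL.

From L = ½ρv²S·CL, rearranging gives CL = 2L/(ρv²S).
CL = 2 × 482 / (1.26 × 20.6² × 2.05) = 0.879

CL = 0.879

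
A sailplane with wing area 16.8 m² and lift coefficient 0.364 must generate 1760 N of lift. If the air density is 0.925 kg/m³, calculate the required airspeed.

L = ½ρv²S·CL ⇒ v = √(2L/(ρ·S·CL))
v = √(2 × 1760 / (0.925 × 16.8 × 0.364)) = √622.3 = 24.9 m/s

v = 24.9 m/s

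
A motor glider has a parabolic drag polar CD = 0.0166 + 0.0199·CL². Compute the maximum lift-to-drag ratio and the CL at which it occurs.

For CD = CD0 + K·CL², (L/D)max occurs at CL* = √(CD0/K) and equals 1/(2√(K·CD0)).
(L/D)max = 1/(2√(0.0199 × 0.0166)) = 1/(2 × 0.01818) = 27.5
CL* = √(0.0166/0.0199) = 0.913

(L/D)max = 27.5, at CL = 0.913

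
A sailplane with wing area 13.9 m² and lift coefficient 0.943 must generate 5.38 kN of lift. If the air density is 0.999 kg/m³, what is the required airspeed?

v = 28.7 m/s

L = ½ρv²S·CL ⇒ v = √(2L/(ρ·S·CL))
v = √(2 × 5380 / (0.999 × 13.9 × 0.943)) = √821.7 = 28.7 m/s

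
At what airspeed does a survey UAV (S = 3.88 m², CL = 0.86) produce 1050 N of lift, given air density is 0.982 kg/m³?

v = 25.3 m/s

L = ½ρv²S·CL ⇒ v = √(2L/(ρ·S·CL))
v = √(2 × 1050 / (0.982 × 3.88 × 0.86)) = √640.9 = 25.3 m/s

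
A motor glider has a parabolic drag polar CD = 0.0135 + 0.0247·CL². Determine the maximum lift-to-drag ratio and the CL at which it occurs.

(L/D)max = 27.4, at CL = 0.739

For CD = CD0 + K·CL², (L/D)max occurs at CL* = √(CD0/K) and equals 1/(2√(K·CD0)).
(L/D)max = 1/(2√(0.0247 × 0.0135)) = 1/(2 × 0.01826) = 27.4
CL* = √(0.0135/0.0247) = 0.739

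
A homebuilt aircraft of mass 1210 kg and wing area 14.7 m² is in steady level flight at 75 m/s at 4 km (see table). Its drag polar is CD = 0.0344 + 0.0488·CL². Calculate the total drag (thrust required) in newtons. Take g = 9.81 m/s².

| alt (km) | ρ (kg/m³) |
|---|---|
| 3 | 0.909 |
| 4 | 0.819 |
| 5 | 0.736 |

D = 1370 N

At 4 km, from the table: ρ = 0.819 kg/m³.
In steady level flight, lift balances weight: W = mg = 1210 × 9.81 = 11870 N.
q = ½ρv² = ½ × 0.819 × 75² = 2303 Pa.
CL = 2W/(ρv²S) = 2×11870/(0.819×75²×14.7) = 0.3506.
CD = 0.0344 + 0.0488 × 0.3506² = 0.0404.
D = q·S·CD = 2303 × 14.7 × 0.0404 = 1368 N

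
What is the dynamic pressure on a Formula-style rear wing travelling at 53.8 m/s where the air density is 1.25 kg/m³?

q = 1810 Pa

q = ½ρv² = ½ × 1.25 × 53.8² = 1810 Pa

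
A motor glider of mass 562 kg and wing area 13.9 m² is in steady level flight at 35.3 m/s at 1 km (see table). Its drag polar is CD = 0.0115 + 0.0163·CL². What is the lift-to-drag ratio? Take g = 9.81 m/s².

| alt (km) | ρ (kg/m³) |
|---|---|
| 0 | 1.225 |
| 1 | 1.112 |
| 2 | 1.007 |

L/D = 34

At 1 km, from the table: ρ = 1.112 kg/m³.
Weight W = mg = 562 × 9.81 = 5513.2 N; in level flight L = W.
Dynamic pressure q = 0.5 × 1.112 × 35.3² = 692.8 Pa.
CL = 2W/(ρv²S) = 2×5513.2/(1.112×35.3²×13.9) = 0.5725.
CD = 0.0115 + 0.0163 × 0.5725² = 0.01684.
L/D = CL/CD = 0.5725 / 0.01684 = 34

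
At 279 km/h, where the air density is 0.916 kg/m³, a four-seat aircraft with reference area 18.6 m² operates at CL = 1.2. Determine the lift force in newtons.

L = 61400 N

Convert speed: v = 279 km/h ÷ 3.6 = 77.5 m/s.
Dynamic pressure q = ½ρv² = ½ × 0.916 × 77.5² = 2751 Pa.
L = q·S·CL = 2751 × 18.6 × 1.2 = 61400 N ≈ 61.4 kN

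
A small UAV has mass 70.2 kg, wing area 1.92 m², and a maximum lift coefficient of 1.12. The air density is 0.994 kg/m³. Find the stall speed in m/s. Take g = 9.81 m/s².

V_stall = 25.4 m/s

Stall occurs when L = W at CL,max. W = mg = 70.2 × 9.81 = 688.7 N.
From L = ½ρV²S·CL,max = W: V_stall = √(2W/(ρSCL,max)) = √(2·688.7/(0.994·1.92·1.12))
V_stall = √644.4 = 25.4 m/s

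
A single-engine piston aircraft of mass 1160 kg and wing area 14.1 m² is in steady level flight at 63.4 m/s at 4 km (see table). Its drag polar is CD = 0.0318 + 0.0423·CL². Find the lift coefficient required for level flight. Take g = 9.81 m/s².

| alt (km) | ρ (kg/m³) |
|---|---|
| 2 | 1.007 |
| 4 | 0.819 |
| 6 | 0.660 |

CL = 0.49

At 4 km, from the table: ρ = 0.819 kg/m³.
Weight W = mg = 1160 × 9.81 = 11380 N; in level flight L = W.
q = ½ρv² = ½ × 0.819 × 63.4² = 1646 Pa.
CL = 2W/(ρv²S) = 2×11380/(0.819×63.4²×14.1) = 0.4903.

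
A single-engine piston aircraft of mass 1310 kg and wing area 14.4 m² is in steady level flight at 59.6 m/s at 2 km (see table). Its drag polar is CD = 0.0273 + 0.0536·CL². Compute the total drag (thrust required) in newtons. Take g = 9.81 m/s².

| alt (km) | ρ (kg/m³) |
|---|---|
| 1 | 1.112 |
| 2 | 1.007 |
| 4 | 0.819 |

At 2 km, from the table: ρ = 1.007 kg/m³.
Level flight ⇒ L = W = m·g = 1310 × 9.81 = 12851 N.
q = ½ρv² = ½ × 1.007 × 59.6² = 1789 Pa.
Required CL = L/(qS) = 12851/(1789·14.4) = 0.499.
CD = 0.0273 + 0.0536 × 0.499² = 0.04065.
D = q·S·CD = 1789 × 14.4 × 0.04065 = 1047 N

D = 1050 N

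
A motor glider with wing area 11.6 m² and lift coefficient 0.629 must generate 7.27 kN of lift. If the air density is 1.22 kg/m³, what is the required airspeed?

L = ½ρv²S·CL ⇒ v = √(2L/(ρ·S·CL))
v = √(2 × 7270 / (1.22 × 11.6 × 0.629)) = √1633 = 40.4 m/s

v = 40.4 m/s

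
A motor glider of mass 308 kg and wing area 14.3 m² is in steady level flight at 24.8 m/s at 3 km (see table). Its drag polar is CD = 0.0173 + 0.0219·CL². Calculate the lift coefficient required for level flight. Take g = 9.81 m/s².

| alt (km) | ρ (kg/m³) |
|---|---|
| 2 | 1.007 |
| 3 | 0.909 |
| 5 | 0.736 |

At 3 km, from the table: ρ = 0.909 kg/m³.
Level flight ⇒ L = W = m·g = 308 × 9.81 = 3021.5 N.
q = ½ρv² = ½ × 0.909 × 24.8² = 279.5 Pa.
CL = 2W/(ρv²S) = 2×3021.5/(0.909×24.8²×14.3) = 0.7559.

CL = 0.756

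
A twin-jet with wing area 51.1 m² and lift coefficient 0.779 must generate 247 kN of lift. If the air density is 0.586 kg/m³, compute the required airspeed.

v = 146 m/s

L = ½ρv²S·CL ⇒ v = √(2L/(ρ·S·CL))
v = √(2 × 2.47×10^5 / (0.586 × 51.1 × 0.779)) = √21180 = 146 m/s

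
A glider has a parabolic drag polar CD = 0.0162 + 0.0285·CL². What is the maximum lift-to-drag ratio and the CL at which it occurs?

(L/D)max = 23.3, at CL = 0.754

For CD = CD0 + K·CL², (L/D)max occurs at CL* = √(CD0/K) and equals 1/(2√(K·CD0)).
(L/D)max = 1/(2√(0.0285 × 0.0162)) = 1/(2 × 0.02149) = 23.3
CL* = √(0.0162/0.0285) = 0.754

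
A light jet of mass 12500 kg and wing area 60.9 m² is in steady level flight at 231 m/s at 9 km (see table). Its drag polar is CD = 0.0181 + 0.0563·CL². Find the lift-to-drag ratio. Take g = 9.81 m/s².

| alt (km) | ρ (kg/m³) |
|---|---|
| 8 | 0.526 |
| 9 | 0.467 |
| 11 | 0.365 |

L/D = 8.26

At 9 km, from the table: ρ = 0.467 kg/m³.
In steady level flight, lift balances weight: W = mg = 12500 × 9.81 = 1.2262×10^5 N.
Dynamic pressure q = 0.5 × 0.467 × 231² = 12460 Pa.
CL = 2W/(ρv²S) = 2×1.2262×10^5/(0.467×231²×60.9) = 0.1616.
CD = 0.0181 + 0.0563 × 0.1616² = 0.01957.
L/D = CL/CD = 0.1616 / 0.01957 = 8.26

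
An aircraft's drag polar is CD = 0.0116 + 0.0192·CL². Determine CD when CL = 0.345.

CD = 0.0116 + 0.0192 × 0.345² = 0.0116 + 0.002285 = 0.0139

CD = 0.0139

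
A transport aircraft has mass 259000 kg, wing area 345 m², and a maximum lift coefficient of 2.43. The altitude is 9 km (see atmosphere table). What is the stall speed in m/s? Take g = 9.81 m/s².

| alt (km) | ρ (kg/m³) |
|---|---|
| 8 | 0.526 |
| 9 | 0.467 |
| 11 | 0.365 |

V_stall = 114 m/s

At 9 km, from the table: ρ = 0.467 kg/m³.
At stall, lift equals weight: L = W = m·g = 259000 × 9.81 = 2.541×10^6 N.
V_stall = √(2W/(ρ·S·CL,max)) = √(2 × 2.541×10^6 / (0.467 × 345 × 2.43))
V_stall = √12980 = 114 m/s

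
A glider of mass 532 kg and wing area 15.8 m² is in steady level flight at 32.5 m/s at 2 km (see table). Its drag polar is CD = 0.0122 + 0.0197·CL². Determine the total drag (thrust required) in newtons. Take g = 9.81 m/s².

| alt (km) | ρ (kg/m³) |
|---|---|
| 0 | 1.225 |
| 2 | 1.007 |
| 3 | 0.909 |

D = 166 N

At 2 km, from the table: ρ = 1.007 kg/m³.
In steady level flight, lift balances weight: W = mg = 532 × 9.81 = 5218.9 N.
Dynamic pressure q = 0.5 × 1.007 × 32.5² = 531.8 Pa.
CL = W/(q·S) = 5218.9 / (531.8 × 15.8) = 0.6211.
CD = 0.0122 + 0.0197 × 0.6211² = 0.0198.
D = q·S·CD = 531.8 × 15.8 × 0.0198 = 166.4 N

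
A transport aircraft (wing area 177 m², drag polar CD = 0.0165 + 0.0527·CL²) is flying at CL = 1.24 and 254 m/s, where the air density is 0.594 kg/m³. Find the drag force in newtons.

D = 3.31×10^5 N

CD = 0.0165 + 0.0527 × 1.24² = 0.09753
D = ½ρv²S·CD = ½ × 0.594 × 254² × 177 × 0.09753 = 3.31×10^5 N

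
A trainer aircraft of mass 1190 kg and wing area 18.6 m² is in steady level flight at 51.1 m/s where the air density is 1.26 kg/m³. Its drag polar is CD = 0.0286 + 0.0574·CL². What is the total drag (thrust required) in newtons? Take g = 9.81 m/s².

D = 1130 N

Level flight ⇒ L = W = m·g = 1190 × 9.81 = 11674 N.
Dynamic pressure q = 0.5 × 1.26 × 51.1² = 1645 Pa.
Required CL = L/(qS) = 11674/(1645·18.6) = 0.3815.
CD = 0.0286 + 0.0574 × 0.3815² = 0.03696.
D = q·S·CD = 1645 × 18.6 × 0.03696 = 1131 N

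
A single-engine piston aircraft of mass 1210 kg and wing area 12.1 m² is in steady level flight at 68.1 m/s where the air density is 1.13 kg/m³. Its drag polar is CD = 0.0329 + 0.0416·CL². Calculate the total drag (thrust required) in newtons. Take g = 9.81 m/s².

In steady level flight, lift balances weight: W = mg = 1210 × 9.81 = 11870 N.
q = ½ρv² = ½ × 1.13 × 68.1² = 2620 Pa.
CL = 2W/(ρv²S) = 2×11870/(1.13×68.1²×12.1) = 0.3744.
CD = 0.0329 + 0.0416 × 0.3744² = 0.03873.
D = q·S·CD = 2620 × 12.1 × 0.03873 = 1228 N

D = 1230 N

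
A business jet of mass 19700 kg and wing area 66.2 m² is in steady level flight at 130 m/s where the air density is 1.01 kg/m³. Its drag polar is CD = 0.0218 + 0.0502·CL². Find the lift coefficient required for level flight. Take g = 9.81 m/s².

CL = 0.342

Level flight ⇒ L = W = m·g = 19700 × 9.81 = 1.9326×10^5 N.
Dynamic pressure q = 0.5 × 1.01 × 130² = 8534 Pa.
CL = W/(q·S) = 1.9326×10^5 / (8534 × 66.2) = 0.3421.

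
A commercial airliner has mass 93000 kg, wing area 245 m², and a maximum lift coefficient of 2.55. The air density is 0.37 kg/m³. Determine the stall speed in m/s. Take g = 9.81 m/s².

Stall occurs when L = W at CL,max. W = mg = 93000 × 9.81 = 9.123×10^5 N.
From L = ½ρV²S·CL,max = W: V_stall = √(2W/(ρSCL,max)) = √(2·9.123×10^5/(0.37·245·2.55))
V_stall = √7894 = 88.8 m/s

V_stall = 88.8 m/s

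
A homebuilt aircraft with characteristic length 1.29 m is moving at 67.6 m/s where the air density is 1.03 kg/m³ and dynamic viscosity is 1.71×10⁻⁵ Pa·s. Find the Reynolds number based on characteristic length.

Re = ρ·v·c/μ = 1.03 × 67.6 × 1.29 / (1.71×10⁻⁵) = 5.25×10^6

Re = 5.25×10^6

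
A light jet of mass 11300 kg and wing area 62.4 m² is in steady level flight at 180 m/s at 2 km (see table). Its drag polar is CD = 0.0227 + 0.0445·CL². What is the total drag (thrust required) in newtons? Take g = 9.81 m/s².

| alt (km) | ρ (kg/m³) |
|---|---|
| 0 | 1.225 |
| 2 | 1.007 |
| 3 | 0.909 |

At 2 km, from the table: ρ = 1.007 kg/m³.
Weight W = mg = 11300 × 9.81 = 1.1085×10^5 N; in level flight L = W.
Dynamic pressure q = 0.5 × 1.007 × 180² = 16310 Pa.
Required CL = L/(qS) = 1.1085×10^5/(16310·62.4) = 0.1089.
CD = 0.0227 + 0.0445 × 0.1089² = 0.02323.
D = q·S·CD = 16310 × 62.4 × 0.02323 = 23640 N

D = 23600 N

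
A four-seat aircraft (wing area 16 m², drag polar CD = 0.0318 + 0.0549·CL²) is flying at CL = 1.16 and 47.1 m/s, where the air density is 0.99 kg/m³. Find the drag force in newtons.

D = 1860 N

CD = 0.0318 + 0.0549 × 1.16² = 0.1057
D = ½ρv²S·CD = ½ × 0.99 × 47.1² × 16 × 0.1057 = 1860 N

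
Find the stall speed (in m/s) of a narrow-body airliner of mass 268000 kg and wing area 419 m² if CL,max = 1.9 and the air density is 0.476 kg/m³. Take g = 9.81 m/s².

V_stall = 118 m/s

Weight W = mg = 268000 × 9.81 = 2.629×10^6 N.
V_stall = √(2W/(ρ·S·CL,max)) = √(2 × 2.629×10^6 / (0.476 × 419 × 1.9))
V_stall = √13880 = 118 m/s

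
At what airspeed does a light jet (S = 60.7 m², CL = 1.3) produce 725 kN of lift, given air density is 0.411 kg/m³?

v = 211 m/s

L = ½ρv²S·CL ⇒ v = √(2L/(ρ·S·CL))
v = √(2 × 7.25×10^5 / (0.411 × 60.7 × 1.3)) = √44710 = 211 m/s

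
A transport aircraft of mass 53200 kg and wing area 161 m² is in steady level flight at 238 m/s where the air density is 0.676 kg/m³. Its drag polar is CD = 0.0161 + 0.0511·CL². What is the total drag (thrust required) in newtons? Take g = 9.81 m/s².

In steady level flight, lift balances weight: W = mg = 53200 × 9.81 = 5.2189×10^5 N.
Dynamic pressure q = 0.5 × 0.676 × 238² = 19150 Pa.
CL = 2W/(ρv²S) = 2×5.2189×10^5/(0.676×238²×161) = 0.1693.
CD = 0.0161 + 0.0511 × 0.1693² = 0.01756.
D = q·S·CD = 19150 × 161 × 0.01756 = 54140 N

D = 54100 N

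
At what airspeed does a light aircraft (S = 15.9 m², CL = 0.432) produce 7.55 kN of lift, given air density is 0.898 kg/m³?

v = 49.5 m/s

L = ½ρv²S·CL ⇒ v = √(2L/(ρ·S·CL))
v = √(2 × 7550 / (0.898 × 15.9 × 0.432)) = √2448 = 49.5 m/s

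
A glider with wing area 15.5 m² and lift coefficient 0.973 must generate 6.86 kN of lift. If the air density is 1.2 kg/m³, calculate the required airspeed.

v = 27.5 m/s

L = ½ρv²S·CL ⇒ v = √(2L/(ρ·S·CL))
v = √(2 × 6860 / (1.2 × 15.5 × 0.973)) = √758.1 = 27.5 m/s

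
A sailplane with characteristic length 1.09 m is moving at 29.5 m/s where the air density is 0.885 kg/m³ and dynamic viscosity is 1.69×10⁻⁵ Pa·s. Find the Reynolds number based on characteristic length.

Re = ρ·v·c/μ = 0.885 × 29.5 × 1.09 / (1.69×10⁻⁵) = 1.68×10^6

Re = 1.68×10^6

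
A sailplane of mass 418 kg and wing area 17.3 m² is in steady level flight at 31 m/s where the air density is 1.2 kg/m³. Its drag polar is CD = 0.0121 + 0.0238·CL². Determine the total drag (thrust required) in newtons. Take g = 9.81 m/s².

In steady level flight, lift balances weight: W = mg = 418 × 9.81 = 4100.6 N.
q = ½ρv² = ½ × 1.2 × 31² = 576.6 Pa.
CL = 2W/(ρv²S) = 2×4100.6/(1.2×31²×17.3) = 0.4111.
CD = 0.0121 + 0.0238 × 0.4111² = 0.01612.
D = q·S·CD = 576.6 × 17.3 × 0.01612 = 160.8 N

D = 161 N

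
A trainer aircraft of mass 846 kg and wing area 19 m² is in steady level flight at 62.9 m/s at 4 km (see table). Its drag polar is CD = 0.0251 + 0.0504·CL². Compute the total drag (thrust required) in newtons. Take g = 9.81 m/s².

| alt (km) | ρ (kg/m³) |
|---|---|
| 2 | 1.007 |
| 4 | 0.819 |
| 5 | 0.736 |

At 4 km, from the table: ρ = 0.819 kg/m³.
Weight W = mg = 846 × 9.81 = 8299.3 N; in level flight L = W.
q = ½ρv² = ½ × 0.819 × 62.9² = 1620 Pa.
CL = 2W/(ρv²S) = 2×8299.3/(0.819×62.9²×19) = 0.2696.
CD = 0.0251 + 0.0504 × 0.2696² = 0.02876.
D = q·S·CD = 1620 × 19 × 0.02876 = 885.4 N

D = 885 N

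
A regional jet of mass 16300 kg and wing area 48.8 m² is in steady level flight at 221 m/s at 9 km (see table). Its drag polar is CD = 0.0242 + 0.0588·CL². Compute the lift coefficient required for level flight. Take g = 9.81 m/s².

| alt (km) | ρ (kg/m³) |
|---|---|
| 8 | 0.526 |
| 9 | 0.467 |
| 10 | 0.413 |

CL = 0.287

At 9 km, from the table: ρ = 0.467 kg/m³.
In steady level flight, lift balances weight: W = mg = 16300 × 9.81 = 1.599×10^5 N.
q = ½ρv² = ½ × 0.467 × 221² = 11400 Pa.
CL = W/(q·S) = 1.599×10^5 / (11400 × 48.8) = 0.2873.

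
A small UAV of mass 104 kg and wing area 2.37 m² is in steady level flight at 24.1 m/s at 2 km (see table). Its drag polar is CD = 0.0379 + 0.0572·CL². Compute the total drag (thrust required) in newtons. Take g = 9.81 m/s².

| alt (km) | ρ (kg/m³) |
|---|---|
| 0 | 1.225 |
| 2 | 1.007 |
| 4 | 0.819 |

At 2 km, from the table: ρ = 1.007 kg/m³.
Level flight ⇒ L = W = m·g = 104 × 9.81 = 1020.2 N.
q = ½ρv² = ½ × 1.007 × 24.1² = 292.4 Pa.
CL = 2W/(ρv²S) = 2×1020.2/(1.007×24.1²×2.37) = 1.472.
CD = 0.0379 + 0.0572 × 1.472² = 0.1618.
D = q·S·CD = 292.4 × 2.37 × 0.1618 = 112.2 N

D = 112 N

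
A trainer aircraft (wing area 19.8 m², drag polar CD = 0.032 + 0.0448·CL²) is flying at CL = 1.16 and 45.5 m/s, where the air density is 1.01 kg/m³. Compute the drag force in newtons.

CD = 0.032 + 0.0448 × 1.16² = 0.09228
D = ½ρv²S·CD = ½ × 1.01 × 45.5² × 19.8 × 0.09228 = 1910 N

D = 1910 N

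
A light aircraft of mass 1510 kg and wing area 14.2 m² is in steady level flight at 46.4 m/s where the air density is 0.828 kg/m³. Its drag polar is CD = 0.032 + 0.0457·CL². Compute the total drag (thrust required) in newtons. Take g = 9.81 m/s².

Level flight ⇒ L = W = m·g = 1510 × 9.81 = 14813 N.
q = ½ρv² = ½ × 0.828 × 46.4² = 891.3 Pa.
CL = 2W/(ρv²S) = 2×14813/(0.828×46.4²×14.2) = 1.17.
CD = 0.032 + 0.0457 × 1.17² = 0.0946.
D = q·S·CD = 891.3 × 14.2 × 0.0946 = 1197 N

D = 1200 N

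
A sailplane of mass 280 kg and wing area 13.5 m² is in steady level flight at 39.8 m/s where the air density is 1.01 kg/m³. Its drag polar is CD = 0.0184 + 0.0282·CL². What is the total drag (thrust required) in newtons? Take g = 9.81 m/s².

Weight W = mg = 280 × 9.81 = 2746.8 N; in level flight L = W.
Dynamic pressure q = 0.5 × 1.01 × 39.8² = 799.9 Pa.
CL = W/(q·S) = 2746.8 / (799.9 × 13.5) = 0.2544.
CD = 0.0184 + 0.0282 × 0.2544² = 0.02022.
D = q·S·CD = 799.9 × 13.5 × 0.02022 = 218.4 N

D = 218 N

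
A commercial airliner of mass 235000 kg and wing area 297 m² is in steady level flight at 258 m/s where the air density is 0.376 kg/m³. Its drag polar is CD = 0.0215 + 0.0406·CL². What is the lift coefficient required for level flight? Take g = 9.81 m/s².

Weight W = mg = 235000 × 9.81 = 2.3054×10^6 N; in level flight L = W.
Dynamic pressure q = 0.5 × 0.376 × 258² = 12510 Pa.
CL = W/(q·S) = 2.3054×10^6 / (12510 × 297) = 0.6203.

CL = 0.62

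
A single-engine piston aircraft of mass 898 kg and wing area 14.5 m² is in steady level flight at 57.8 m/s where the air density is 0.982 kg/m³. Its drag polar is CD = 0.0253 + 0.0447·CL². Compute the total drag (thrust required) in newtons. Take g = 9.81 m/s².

Level flight ⇒ L = W = m·g = 898 × 9.81 = 8809.4 N.
Dynamic pressure q = 0.5 × 0.982 × 57.8² = 1640 Pa.
Required CL = L/(qS) = 8809.4/(1640·14.5) = 0.3704.
CD = 0.0253 + 0.0447 × 0.3704² = 0.03143.
D = q·S·CD = 1640 × 14.5 × 0.03143 = 747.6 N

D = 748 N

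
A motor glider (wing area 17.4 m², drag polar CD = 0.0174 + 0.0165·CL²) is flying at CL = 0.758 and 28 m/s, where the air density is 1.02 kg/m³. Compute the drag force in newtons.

D = 187 N

CD = 0.0174 + 0.0165 × 0.758² = 0.02688
D = ½ρv²S·CD = ½ × 1.02 × 28² × 17.4 × 0.02688 = 187 N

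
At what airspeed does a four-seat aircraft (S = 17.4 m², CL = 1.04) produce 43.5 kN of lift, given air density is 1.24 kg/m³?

L = ½ρv²S·CL ⇒ v = √(2L/(ρ·S·CL))
v = √(2 × 43500 / (1.24 × 17.4 × 1.04)) = √3877 = 62.3 m/s

v = 62.3 m/s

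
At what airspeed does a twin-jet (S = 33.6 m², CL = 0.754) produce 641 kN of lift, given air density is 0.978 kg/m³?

v = 227 m/s

L = ½ρv²S·CL ⇒ v = √(2L/(ρ·S·CL))
v = √(2 × 6.41×10^5 / (0.978 × 33.6 × 0.754)) = √51740 = 227 m/s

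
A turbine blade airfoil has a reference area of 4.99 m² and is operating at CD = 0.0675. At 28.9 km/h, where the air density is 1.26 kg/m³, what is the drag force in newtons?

Convert speed: v = 28.9 km/h ÷ 3.6 = 8.028 m/s.
Dynamic pressure q = ½ρv² = ½ × 1.26 × 8.028² = 40.6 Pa.
D = q·S·CD = 40.6 × 4.99 × 0.0675 = 13.7 N

D = 13.7 N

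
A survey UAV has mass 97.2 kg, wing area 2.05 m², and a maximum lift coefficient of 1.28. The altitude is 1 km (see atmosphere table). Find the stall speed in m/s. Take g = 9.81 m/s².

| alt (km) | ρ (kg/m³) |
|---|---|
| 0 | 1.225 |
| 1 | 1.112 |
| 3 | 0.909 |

V_stall = 25.6 m/s

At 1 km, from the table: ρ = 1.112 kg/m³.
Stall occurs when L = W at CL,max. W = mg = 97.2 × 9.81 = 953.5 N.
From L = ½ρV²S·CL,max = W: V_stall = √(2W/(ρSCL,max)) = √(2·953.5/(1.112·2.05·1.28))
V_stall = √653.6 = 25.6 m/s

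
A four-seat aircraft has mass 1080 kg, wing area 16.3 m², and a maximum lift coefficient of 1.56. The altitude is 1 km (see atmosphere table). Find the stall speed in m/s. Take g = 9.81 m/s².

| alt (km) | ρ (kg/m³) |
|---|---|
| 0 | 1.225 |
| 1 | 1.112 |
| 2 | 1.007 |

At 1 km, from the table: ρ = 1.112 kg/m³.
Weight W = mg = 1080 × 9.81 = 10590 N.
V_stall = √(2W/(ρ·S·CL,max)) = √(2 × 10590 / (1.112 × 16.3 × 1.56))
V_stall = √749.4 = 27.4 m/s

V_stall = 27.4 m/s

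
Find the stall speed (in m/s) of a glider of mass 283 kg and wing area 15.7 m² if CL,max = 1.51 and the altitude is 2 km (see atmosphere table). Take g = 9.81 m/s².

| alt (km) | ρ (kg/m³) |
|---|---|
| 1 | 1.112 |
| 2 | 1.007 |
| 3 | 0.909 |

At 2 km, from the table: ρ = 1.007 kg/m³.
At stall, lift equals weight: L = W = m·g = 283 × 9.81 = 2776 N.
V_stall = √(2W/(ρ·S·CL,max)) = √(2 × 2776 / (1.007 × 15.7 × 1.51))
V_stall = √232.6 = 15.3 m/s

V_stall = 15.3 m/s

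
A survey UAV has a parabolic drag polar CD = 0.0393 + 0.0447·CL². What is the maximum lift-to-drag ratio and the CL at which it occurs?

For CD = CD0 + K·CL², (L/D)max occurs at CL* = √(CD0/K) and equals 1/(2√(K·CD0)).
(L/D)max = 1/(2√(0.0447 × 0.0393)) = 1/(2 × 0.04191) = 11.9
CL* = √(0.0393/0.0447) = 0.938

(L/D)max = 11.9, at CL = 0.938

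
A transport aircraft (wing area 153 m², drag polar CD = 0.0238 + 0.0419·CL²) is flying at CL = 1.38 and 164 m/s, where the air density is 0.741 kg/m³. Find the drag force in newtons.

CD = 0.0238 + 0.0419 × 1.38² = 0.1036
D = ½ρv²S·CD = ½ × 0.741 × 164² × 153 × 0.1036 = 1.58×10^5 N

D = 1.58×10^5 N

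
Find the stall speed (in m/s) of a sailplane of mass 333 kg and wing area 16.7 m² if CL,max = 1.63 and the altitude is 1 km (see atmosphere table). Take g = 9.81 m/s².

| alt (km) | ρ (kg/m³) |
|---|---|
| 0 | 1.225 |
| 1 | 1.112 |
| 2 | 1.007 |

V_stall = 14.7 m/s

At 1 km, from the table: ρ = 1.112 kg/m³.
Weight W = mg = 333 × 9.81 = 3267 N.
V_stall = √(2W/(ρ·S·CL,max)) = √(2 × 3267 / (1.112 × 16.7 × 1.63))
V_stall = √215.8 = 14.7 m/s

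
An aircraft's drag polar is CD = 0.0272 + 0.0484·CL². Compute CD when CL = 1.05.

CD = 0.0272 + 0.0484 × 1.05² = 0.0272 + 0.05336 = 0.0806

CD = 0.0806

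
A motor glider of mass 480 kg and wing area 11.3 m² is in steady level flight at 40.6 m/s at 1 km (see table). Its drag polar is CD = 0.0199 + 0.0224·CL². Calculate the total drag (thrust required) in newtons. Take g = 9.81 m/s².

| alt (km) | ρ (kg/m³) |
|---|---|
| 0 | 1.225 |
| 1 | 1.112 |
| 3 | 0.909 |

At 1 km, from the table: ρ = 1.112 kg/m³.
Weight W = mg = 480 × 9.81 = 4708.8 N; in level flight L = W.
q = ½ρv² = ½ × 1.112 × 40.6² = 916.5 Pa.
CL = 2W/(ρv²S) = 2×4708.8/(1.112×40.6²×11.3) = 0.4547.
CD = 0.0199 + 0.0224 × 0.4547² = 0.02453.
D = q·S·CD = 916.5 × 11.3 × 0.02453 = 254 N

D = 254 N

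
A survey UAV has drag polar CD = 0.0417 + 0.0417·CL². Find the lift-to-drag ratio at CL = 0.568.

L/D = 10.3

CD = 0.0417 + 0.0417 × 0.568² = 0.05515
L/D = CL/CD = 0.568 / 0.05515 = 10.3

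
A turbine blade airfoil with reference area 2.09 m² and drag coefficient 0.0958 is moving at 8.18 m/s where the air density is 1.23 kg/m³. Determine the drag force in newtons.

D = 8.24 N

Dynamic pressure q = ½ρv² = ½ × 1.23 × 8.18² = 41.15 Pa.
D = q·S·CD = 41.15 × 2.09 × 0.0958 = 8.24 N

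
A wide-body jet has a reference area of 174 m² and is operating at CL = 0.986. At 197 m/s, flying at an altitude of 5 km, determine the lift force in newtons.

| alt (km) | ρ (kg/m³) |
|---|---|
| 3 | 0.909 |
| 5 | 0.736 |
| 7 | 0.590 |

L = 2.45×10^6 N

At 5 km, from the table: ρ = 0.736 kg/m³.
L = ½ρv²S·CL = ½ × 0.736 × 197² × 174 × 0.986 = 2.45×10^6 N ≈ 2450 kN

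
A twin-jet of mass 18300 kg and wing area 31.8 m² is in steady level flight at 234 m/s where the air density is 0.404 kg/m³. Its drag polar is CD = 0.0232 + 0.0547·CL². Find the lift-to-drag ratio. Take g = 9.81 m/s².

Level flight ⇒ L = W = m·g = 18300 × 9.81 = 1.7952×10^5 N.
Dynamic pressure q = 0.5 × 0.404 × 234² = 11060 Pa.
CL = W/(q·S) = 1.7952×10^5 / (11060 × 31.8) = 0.5104.
CD = 0.0232 + 0.0547 × 0.5104² = 0.03745.
L/D = CL/CD = 0.5104 / 0.03745 = 13.6

L/D = 13.6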